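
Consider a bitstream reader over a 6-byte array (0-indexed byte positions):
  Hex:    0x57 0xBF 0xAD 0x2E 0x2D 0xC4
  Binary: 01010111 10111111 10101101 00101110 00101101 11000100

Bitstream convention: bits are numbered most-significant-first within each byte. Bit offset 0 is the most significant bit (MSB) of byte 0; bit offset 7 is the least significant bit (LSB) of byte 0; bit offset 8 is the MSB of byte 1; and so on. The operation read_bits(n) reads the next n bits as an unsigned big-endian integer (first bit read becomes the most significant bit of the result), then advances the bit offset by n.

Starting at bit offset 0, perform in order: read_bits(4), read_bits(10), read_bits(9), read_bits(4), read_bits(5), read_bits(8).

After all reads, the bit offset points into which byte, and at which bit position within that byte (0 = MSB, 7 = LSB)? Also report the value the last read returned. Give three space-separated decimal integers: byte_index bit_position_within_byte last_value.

Read 1: bits[0:4] width=4 -> value=5 (bin 0101); offset now 4 = byte 0 bit 4; 44 bits remain
Read 2: bits[4:14] width=10 -> value=495 (bin 0111101111); offset now 14 = byte 1 bit 6; 34 bits remain
Read 3: bits[14:23] width=9 -> value=470 (bin 111010110); offset now 23 = byte 2 bit 7; 25 bits remain
Read 4: bits[23:27] width=4 -> value=9 (bin 1001); offset now 27 = byte 3 bit 3; 21 bits remain
Read 5: bits[27:32] width=5 -> value=14 (bin 01110); offset now 32 = byte 4 bit 0; 16 bits remain
Read 6: bits[32:40] width=8 -> value=45 (bin 00101101); offset now 40 = byte 5 bit 0; 8 bits remain

Answer: 5 0 45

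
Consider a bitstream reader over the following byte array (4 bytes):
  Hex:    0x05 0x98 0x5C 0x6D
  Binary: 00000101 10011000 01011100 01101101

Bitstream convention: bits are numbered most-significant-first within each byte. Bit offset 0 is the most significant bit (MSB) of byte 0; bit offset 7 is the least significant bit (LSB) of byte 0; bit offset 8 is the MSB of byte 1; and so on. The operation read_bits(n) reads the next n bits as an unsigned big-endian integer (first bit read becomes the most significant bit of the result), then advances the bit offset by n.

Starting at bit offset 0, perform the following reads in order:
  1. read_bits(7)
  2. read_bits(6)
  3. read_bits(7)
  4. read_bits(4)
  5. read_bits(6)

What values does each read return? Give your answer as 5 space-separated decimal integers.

Read 1: bits[0:7] width=7 -> value=2 (bin 0000010); offset now 7 = byte 0 bit 7; 25 bits remain
Read 2: bits[7:13] width=6 -> value=51 (bin 110011); offset now 13 = byte 1 bit 5; 19 bits remain
Read 3: bits[13:20] width=7 -> value=5 (bin 0000101); offset now 20 = byte 2 bit 4; 12 bits remain
Read 4: bits[20:24] width=4 -> value=12 (bin 1100); offset now 24 = byte 3 bit 0; 8 bits remain
Read 5: bits[24:30] width=6 -> value=27 (bin 011011); offset now 30 = byte 3 bit 6; 2 bits remain

Answer: 2 51 5 12 27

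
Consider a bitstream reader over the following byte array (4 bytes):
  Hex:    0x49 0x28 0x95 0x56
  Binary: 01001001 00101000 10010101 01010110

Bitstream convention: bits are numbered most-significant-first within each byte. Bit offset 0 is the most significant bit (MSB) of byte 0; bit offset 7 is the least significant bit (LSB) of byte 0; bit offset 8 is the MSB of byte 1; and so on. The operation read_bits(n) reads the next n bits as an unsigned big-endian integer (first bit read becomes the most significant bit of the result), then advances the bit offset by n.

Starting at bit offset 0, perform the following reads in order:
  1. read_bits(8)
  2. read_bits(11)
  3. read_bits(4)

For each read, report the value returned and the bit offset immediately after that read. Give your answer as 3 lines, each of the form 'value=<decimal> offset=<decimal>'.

Read 1: bits[0:8] width=8 -> value=73 (bin 01001001); offset now 8 = byte 1 bit 0; 24 bits remain
Read 2: bits[8:19] width=11 -> value=324 (bin 00101000100); offset now 19 = byte 2 bit 3; 13 bits remain
Read 3: bits[19:23] width=4 -> value=10 (bin 1010); offset now 23 = byte 2 bit 7; 9 bits remain

Answer: value=73 offset=8
value=324 offset=19
value=10 offset=23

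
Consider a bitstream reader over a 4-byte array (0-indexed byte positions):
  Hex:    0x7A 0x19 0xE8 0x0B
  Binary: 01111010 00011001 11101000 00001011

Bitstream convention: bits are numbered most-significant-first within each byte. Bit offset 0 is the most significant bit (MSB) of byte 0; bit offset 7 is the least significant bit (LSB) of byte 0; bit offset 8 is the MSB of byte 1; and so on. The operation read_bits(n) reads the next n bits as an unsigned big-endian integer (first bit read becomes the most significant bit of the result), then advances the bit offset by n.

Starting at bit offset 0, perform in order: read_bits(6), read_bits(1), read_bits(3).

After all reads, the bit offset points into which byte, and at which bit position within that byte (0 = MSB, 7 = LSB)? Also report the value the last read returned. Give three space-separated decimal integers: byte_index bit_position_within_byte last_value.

Answer: 1 2 0

Derivation:
Read 1: bits[0:6] width=6 -> value=30 (bin 011110); offset now 6 = byte 0 bit 6; 26 bits remain
Read 2: bits[6:7] width=1 -> value=1 (bin 1); offset now 7 = byte 0 bit 7; 25 bits remain
Read 3: bits[7:10] width=3 -> value=0 (bin 000); offset now 10 = byte 1 bit 2; 22 bits remain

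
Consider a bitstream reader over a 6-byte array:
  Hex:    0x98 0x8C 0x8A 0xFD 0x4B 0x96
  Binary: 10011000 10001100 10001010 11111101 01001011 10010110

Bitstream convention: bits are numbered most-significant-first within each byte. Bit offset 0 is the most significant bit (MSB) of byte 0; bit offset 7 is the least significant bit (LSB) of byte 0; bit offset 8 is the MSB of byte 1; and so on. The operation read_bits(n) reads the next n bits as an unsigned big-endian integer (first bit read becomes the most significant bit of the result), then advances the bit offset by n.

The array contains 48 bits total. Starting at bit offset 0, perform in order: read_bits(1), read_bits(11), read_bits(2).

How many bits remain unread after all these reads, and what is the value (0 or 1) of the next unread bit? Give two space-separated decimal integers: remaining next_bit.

Answer: 34 0

Derivation:
Read 1: bits[0:1] width=1 -> value=1 (bin 1); offset now 1 = byte 0 bit 1; 47 bits remain
Read 2: bits[1:12] width=11 -> value=392 (bin 00110001000); offset now 12 = byte 1 bit 4; 36 bits remain
Read 3: bits[12:14] width=2 -> value=3 (bin 11); offset now 14 = byte 1 bit 6; 34 bits remain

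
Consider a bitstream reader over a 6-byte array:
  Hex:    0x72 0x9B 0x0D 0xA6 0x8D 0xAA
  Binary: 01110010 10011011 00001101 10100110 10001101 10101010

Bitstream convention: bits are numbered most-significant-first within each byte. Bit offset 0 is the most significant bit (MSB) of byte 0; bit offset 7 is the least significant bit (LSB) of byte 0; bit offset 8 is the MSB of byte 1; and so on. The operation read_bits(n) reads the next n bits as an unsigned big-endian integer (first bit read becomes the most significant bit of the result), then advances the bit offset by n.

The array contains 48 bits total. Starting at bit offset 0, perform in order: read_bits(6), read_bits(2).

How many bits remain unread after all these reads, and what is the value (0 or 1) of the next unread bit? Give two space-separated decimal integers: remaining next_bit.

Read 1: bits[0:6] width=6 -> value=28 (bin 011100); offset now 6 = byte 0 bit 6; 42 bits remain
Read 2: bits[6:8] width=2 -> value=2 (bin 10); offset now 8 = byte 1 bit 0; 40 bits remain

Answer: 40 1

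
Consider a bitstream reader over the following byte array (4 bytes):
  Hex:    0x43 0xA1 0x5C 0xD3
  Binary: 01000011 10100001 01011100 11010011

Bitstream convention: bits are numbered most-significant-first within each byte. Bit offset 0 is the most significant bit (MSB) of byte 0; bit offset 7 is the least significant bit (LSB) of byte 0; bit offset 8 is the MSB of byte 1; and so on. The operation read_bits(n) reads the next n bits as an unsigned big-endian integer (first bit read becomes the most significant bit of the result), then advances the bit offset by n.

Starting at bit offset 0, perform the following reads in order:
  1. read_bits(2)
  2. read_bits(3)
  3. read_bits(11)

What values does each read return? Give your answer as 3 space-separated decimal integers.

Read 1: bits[0:2] width=2 -> value=1 (bin 01); offset now 2 = byte 0 bit 2; 30 bits remain
Read 2: bits[2:5] width=3 -> value=0 (bin 000); offset now 5 = byte 0 bit 5; 27 bits remain
Read 3: bits[5:16] width=11 -> value=929 (bin 01110100001); offset now 16 = byte 2 bit 0; 16 bits remain

Answer: 1 0 929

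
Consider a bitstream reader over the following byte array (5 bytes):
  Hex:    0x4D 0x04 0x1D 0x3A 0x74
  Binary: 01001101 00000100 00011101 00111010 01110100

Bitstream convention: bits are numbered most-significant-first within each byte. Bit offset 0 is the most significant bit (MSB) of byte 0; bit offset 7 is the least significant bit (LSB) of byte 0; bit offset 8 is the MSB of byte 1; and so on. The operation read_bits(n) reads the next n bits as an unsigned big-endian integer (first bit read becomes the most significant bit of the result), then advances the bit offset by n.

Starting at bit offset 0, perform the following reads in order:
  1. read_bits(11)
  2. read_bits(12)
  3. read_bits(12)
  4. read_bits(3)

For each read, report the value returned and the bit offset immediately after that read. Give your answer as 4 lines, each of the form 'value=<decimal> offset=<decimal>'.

Read 1: bits[0:11] width=11 -> value=616 (bin 01001101000); offset now 11 = byte 1 bit 3; 29 bits remain
Read 2: bits[11:23] width=12 -> value=526 (bin 001000001110); offset now 23 = byte 2 bit 7; 17 bits remain
Read 3: bits[23:35] width=12 -> value=2515 (bin 100111010011); offset now 35 = byte 4 bit 3; 5 bits remain
Read 4: bits[35:38] width=3 -> value=5 (bin 101); offset now 38 = byte 4 bit 6; 2 bits remain

Answer: value=616 offset=11
value=526 offset=23
value=2515 offset=35
value=5 offset=38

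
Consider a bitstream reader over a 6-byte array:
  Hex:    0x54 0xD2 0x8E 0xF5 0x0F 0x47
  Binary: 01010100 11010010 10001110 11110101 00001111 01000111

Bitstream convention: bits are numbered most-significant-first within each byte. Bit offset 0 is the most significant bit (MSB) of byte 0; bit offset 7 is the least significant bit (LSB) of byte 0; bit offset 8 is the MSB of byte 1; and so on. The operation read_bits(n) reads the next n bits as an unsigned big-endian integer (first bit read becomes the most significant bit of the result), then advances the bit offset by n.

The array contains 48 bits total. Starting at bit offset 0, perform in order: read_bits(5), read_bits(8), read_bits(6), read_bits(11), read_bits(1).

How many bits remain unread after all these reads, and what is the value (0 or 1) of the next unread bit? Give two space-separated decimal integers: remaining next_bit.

Answer: 17 1

Derivation:
Read 1: bits[0:5] width=5 -> value=10 (bin 01010); offset now 5 = byte 0 bit 5; 43 bits remain
Read 2: bits[5:13] width=8 -> value=154 (bin 10011010); offset now 13 = byte 1 bit 5; 35 bits remain
Read 3: bits[13:19] width=6 -> value=20 (bin 010100); offset now 19 = byte 2 bit 3; 29 bits remain
Read 4: bits[19:30] width=11 -> value=957 (bin 01110111101); offset now 30 = byte 3 bit 6; 18 bits remain
Read 5: bits[30:31] width=1 -> value=0 (bin 0); offset now 31 = byte 3 bit 7; 17 bits remain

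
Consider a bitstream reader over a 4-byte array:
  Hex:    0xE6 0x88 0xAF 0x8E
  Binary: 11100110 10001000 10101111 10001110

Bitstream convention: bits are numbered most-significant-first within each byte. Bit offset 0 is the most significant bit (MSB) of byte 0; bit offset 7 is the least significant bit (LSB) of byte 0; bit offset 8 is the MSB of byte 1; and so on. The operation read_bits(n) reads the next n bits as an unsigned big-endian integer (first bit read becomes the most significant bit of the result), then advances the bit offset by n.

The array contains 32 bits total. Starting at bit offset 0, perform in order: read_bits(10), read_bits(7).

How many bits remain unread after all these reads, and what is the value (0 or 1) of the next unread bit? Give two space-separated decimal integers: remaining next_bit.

Read 1: bits[0:10] width=10 -> value=922 (bin 1110011010); offset now 10 = byte 1 bit 2; 22 bits remain
Read 2: bits[10:17] width=7 -> value=17 (bin 0010001); offset now 17 = byte 2 bit 1; 15 bits remain

Answer: 15 0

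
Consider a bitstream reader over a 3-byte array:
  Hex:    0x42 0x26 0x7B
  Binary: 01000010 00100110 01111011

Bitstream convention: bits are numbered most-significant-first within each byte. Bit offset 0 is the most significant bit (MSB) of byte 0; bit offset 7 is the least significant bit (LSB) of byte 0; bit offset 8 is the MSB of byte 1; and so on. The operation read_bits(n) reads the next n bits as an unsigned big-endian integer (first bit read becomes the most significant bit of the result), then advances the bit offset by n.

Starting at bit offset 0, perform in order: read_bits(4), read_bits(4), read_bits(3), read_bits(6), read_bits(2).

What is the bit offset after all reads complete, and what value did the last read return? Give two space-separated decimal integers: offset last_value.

Read 1: bits[0:4] width=4 -> value=4 (bin 0100); offset now 4 = byte 0 bit 4; 20 bits remain
Read 2: bits[4:8] width=4 -> value=2 (bin 0010); offset now 8 = byte 1 bit 0; 16 bits remain
Read 3: bits[8:11] width=3 -> value=1 (bin 001); offset now 11 = byte 1 bit 3; 13 bits remain
Read 4: bits[11:17] width=6 -> value=12 (bin 001100); offset now 17 = byte 2 bit 1; 7 bits remain
Read 5: bits[17:19] width=2 -> value=3 (bin 11); offset now 19 = byte 2 bit 3; 5 bits remain

Answer: 19 3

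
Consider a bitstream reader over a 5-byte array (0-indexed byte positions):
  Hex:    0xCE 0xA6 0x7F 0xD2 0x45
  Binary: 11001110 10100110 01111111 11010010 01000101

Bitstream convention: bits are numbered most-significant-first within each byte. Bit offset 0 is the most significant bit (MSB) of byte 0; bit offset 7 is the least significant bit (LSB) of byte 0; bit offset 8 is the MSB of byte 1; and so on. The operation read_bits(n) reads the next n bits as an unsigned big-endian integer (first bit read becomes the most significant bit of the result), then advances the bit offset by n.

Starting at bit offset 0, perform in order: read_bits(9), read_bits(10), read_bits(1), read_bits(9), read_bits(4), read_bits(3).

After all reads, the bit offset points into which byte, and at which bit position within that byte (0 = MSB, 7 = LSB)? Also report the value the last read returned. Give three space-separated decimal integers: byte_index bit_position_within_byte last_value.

Answer: 4 4 4

Derivation:
Read 1: bits[0:9] width=9 -> value=413 (bin 110011101); offset now 9 = byte 1 bit 1; 31 bits remain
Read 2: bits[9:19] width=10 -> value=307 (bin 0100110011); offset now 19 = byte 2 bit 3; 21 bits remain
Read 3: bits[19:20] width=1 -> value=1 (bin 1); offset now 20 = byte 2 bit 4; 20 bits remain
Read 4: bits[20:29] width=9 -> value=506 (bin 111111010); offset now 29 = byte 3 bit 5; 11 bits remain
Read 5: bits[29:33] width=4 -> value=4 (bin 0100); offset now 33 = byte 4 bit 1; 7 bits remain
Read 6: bits[33:36] width=3 -> value=4 (bin 100); offset now 36 = byte 4 bit 4; 4 bits remain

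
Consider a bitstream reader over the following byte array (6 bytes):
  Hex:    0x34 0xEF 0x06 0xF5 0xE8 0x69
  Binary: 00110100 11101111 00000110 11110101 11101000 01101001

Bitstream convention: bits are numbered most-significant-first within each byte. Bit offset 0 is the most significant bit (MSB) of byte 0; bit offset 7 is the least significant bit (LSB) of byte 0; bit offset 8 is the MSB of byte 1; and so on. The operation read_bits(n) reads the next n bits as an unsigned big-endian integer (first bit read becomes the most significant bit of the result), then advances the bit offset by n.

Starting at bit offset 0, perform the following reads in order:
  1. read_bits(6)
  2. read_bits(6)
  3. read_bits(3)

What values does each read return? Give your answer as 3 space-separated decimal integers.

Read 1: bits[0:6] width=6 -> value=13 (bin 001101); offset now 6 = byte 0 bit 6; 42 bits remain
Read 2: bits[6:12] width=6 -> value=14 (bin 001110); offset now 12 = byte 1 bit 4; 36 bits remain
Read 3: bits[12:15] width=3 -> value=7 (bin 111); offset now 15 = byte 1 bit 7; 33 bits remain

Answer: 13 14 7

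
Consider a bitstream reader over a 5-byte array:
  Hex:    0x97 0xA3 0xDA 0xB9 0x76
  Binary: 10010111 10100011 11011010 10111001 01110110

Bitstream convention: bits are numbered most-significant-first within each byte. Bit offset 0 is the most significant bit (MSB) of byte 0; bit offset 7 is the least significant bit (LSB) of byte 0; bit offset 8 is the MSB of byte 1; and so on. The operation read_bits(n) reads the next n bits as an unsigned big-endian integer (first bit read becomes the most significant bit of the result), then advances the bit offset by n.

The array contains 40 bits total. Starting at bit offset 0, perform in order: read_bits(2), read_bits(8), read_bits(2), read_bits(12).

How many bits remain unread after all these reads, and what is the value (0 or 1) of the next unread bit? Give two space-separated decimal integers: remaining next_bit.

Answer: 16 1

Derivation:
Read 1: bits[0:2] width=2 -> value=2 (bin 10); offset now 2 = byte 0 bit 2; 38 bits remain
Read 2: bits[2:10] width=8 -> value=94 (bin 01011110); offset now 10 = byte 1 bit 2; 30 bits remain
Read 3: bits[10:12] width=2 -> value=2 (bin 10); offset now 12 = byte 1 bit 4; 28 bits remain
Read 4: bits[12:24] width=12 -> value=986 (bin 001111011010); offset now 24 = byte 3 bit 0; 16 bits remain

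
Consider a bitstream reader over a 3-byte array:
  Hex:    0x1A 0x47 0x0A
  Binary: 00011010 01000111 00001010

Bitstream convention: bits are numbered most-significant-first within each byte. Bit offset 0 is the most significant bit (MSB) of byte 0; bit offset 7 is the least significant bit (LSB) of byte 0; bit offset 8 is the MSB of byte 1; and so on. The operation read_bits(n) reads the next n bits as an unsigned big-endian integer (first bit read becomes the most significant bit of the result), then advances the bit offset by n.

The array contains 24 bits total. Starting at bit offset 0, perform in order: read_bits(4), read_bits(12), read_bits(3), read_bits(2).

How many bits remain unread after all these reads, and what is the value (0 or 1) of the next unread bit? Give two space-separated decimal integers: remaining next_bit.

Answer: 3 0

Derivation:
Read 1: bits[0:4] width=4 -> value=1 (bin 0001); offset now 4 = byte 0 bit 4; 20 bits remain
Read 2: bits[4:16] width=12 -> value=2631 (bin 101001000111); offset now 16 = byte 2 bit 0; 8 bits remain
Read 3: bits[16:19] width=3 -> value=0 (bin 000); offset now 19 = byte 2 bit 3; 5 bits remain
Read 4: bits[19:21] width=2 -> value=1 (bin 01); offset now 21 = byte 2 bit 5; 3 bits remain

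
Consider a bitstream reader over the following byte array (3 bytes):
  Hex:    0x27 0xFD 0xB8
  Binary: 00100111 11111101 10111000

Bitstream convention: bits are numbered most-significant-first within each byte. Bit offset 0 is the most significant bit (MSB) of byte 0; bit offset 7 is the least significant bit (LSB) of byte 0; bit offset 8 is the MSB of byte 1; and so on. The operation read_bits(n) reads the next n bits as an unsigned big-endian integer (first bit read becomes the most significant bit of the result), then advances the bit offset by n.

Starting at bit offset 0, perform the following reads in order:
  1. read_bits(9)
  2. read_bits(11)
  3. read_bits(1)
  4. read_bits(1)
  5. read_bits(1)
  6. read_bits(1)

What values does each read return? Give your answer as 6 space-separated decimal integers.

Read 1: bits[0:9] width=9 -> value=79 (bin 001001111); offset now 9 = byte 1 bit 1; 15 bits remain
Read 2: bits[9:20] width=11 -> value=2011 (bin 11111011011); offset now 20 = byte 2 bit 4; 4 bits remain
Read 3: bits[20:21] width=1 -> value=1 (bin 1); offset now 21 = byte 2 bit 5; 3 bits remain
Read 4: bits[21:22] width=1 -> value=0 (bin 0); offset now 22 = byte 2 bit 6; 2 bits remain
Read 5: bits[22:23] width=1 -> value=0 (bin 0); offset now 23 = byte 2 bit 7; 1 bits remain
Read 6: bits[23:24] width=1 -> value=0 (bin 0); offset now 24 = byte 3 bit 0; 0 bits remain

Answer: 79 2011 1 0 0 0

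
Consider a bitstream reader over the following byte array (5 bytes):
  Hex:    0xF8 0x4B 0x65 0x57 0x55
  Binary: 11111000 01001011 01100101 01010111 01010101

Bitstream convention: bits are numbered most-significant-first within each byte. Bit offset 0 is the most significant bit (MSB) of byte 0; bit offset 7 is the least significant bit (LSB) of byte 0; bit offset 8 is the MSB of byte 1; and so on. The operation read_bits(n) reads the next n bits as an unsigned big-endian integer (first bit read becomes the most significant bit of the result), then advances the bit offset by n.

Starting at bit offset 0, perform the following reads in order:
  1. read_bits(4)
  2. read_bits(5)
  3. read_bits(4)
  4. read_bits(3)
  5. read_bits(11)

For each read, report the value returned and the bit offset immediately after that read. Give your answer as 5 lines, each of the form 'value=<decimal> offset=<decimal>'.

Read 1: bits[0:4] width=4 -> value=15 (bin 1111); offset now 4 = byte 0 bit 4; 36 bits remain
Read 2: bits[4:9] width=5 -> value=16 (bin 10000); offset now 9 = byte 1 bit 1; 31 bits remain
Read 3: bits[9:13] width=4 -> value=9 (bin 1001); offset now 13 = byte 1 bit 5; 27 bits remain
Read 4: bits[13:16] width=3 -> value=3 (bin 011); offset now 16 = byte 2 bit 0; 24 bits remain
Read 5: bits[16:27] width=11 -> value=810 (bin 01100101010); offset now 27 = byte 3 bit 3; 13 bits remain

Answer: value=15 offset=4
value=16 offset=9
value=9 offset=13
value=3 offset=16
value=810 offset=27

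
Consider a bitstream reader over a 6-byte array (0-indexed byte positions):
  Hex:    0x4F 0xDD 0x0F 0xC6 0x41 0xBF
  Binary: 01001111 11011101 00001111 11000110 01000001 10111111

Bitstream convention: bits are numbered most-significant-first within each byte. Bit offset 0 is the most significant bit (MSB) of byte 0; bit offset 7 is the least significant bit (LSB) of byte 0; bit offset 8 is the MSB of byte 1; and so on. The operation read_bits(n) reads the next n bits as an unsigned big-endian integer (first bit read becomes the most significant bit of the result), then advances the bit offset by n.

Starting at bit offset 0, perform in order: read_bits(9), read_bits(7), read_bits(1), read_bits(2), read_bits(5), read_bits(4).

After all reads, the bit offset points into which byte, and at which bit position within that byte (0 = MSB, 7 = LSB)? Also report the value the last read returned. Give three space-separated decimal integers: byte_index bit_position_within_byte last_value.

Read 1: bits[0:9] width=9 -> value=159 (bin 010011111); offset now 9 = byte 1 bit 1; 39 bits remain
Read 2: bits[9:16] width=7 -> value=93 (bin 1011101); offset now 16 = byte 2 bit 0; 32 bits remain
Read 3: bits[16:17] width=1 -> value=0 (bin 0); offset now 17 = byte 2 bit 1; 31 bits remain
Read 4: bits[17:19] width=2 -> value=0 (bin 00); offset now 19 = byte 2 bit 3; 29 bits remain
Read 5: bits[19:24] width=5 -> value=15 (bin 01111); offset now 24 = byte 3 bit 0; 24 bits remain
Read 6: bits[24:28] width=4 -> value=12 (bin 1100); offset now 28 = byte 3 bit 4; 20 bits remain

Answer: 3 4 12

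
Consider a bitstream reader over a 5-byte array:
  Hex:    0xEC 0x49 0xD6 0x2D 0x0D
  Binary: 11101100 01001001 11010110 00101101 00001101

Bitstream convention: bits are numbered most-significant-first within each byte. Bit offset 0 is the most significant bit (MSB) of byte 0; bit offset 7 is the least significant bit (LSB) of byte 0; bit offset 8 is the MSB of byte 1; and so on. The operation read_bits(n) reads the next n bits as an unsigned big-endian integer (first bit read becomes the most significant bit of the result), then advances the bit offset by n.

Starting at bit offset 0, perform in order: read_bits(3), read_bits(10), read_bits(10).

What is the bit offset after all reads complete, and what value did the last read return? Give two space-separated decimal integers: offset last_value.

Read 1: bits[0:3] width=3 -> value=7 (bin 111); offset now 3 = byte 0 bit 3; 37 bits remain
Read 2: bits[3:13] width=10 -> value=393 (bin 0110001001); offset now 13 = byte 1 bit 5; 27 bits remain
Read 3: bits[13:23] width=10 -> value=235 (bin 0011101011); offset now 23 = byte 2 bit 7; 17 bits remain

Answer: 23 235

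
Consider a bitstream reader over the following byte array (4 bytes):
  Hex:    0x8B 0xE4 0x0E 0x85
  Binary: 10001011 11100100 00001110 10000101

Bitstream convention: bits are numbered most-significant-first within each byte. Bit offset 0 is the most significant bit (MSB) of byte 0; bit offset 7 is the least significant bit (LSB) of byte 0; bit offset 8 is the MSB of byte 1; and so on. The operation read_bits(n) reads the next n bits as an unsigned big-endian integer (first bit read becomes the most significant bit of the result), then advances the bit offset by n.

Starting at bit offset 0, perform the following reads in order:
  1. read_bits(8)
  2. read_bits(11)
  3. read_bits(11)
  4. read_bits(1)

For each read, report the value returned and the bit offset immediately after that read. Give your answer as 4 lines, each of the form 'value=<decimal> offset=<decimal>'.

Answer: value=139 offset=8
value=1824 offset=19
value=929 offset=30
value=0 offset=31

Derivation:
Read 1: bits[0:8] width=8 -> value=139 (bin 10001011); offset now 8 = byte 1 bit 0; 24 bits remain
Read 2: bits[8:19] width=11 -> value=1824 (bin 11100100000); offset now 19 = byte 2 bit 3; 13 bits remain
Read 3: bits[19:30] width=11 -> value=929 (bin 01110100001); offset now 30 = byte 3 bit 6; 2 bits remain
Read 4: bits[30:31] width=1 -> value=0 (bin 0); offset now 31 = byte 3 bit 7; 1 bits remain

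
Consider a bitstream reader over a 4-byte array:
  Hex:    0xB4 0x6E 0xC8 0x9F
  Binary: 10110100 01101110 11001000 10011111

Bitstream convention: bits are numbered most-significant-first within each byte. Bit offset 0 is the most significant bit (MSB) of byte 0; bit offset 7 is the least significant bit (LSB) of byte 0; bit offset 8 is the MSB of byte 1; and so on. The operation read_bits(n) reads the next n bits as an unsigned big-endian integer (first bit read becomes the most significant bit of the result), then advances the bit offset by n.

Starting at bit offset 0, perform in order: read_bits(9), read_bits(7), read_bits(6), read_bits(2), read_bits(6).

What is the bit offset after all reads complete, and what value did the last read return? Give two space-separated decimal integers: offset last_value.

Read 1: bits[0:9] width=9 -> value=360 (bin 101101000); offset now 9 = byte 1 bit 1; 23 bits remain
Read 2: bits[9:16] width=7 -> value=110 (bin 1101110); offset now 16 = byte 2 bit 0; 16 bits remain
Read 3: bits[16:22] width=6 -> value=50 (bin 110010); offset now 22 = byte 2 bit 6; 10 bits remain
Read 4: bits[22:24] width=2 -> value=0 (bin 00); offset now 24 = byte 3 bit 0; 8 bits remain
Read 5: bits[24:30] width=6 -> value=39 (bin 100111); offset now 30 = byte 3 bit 6; 2 bits remain

Answer: 30 39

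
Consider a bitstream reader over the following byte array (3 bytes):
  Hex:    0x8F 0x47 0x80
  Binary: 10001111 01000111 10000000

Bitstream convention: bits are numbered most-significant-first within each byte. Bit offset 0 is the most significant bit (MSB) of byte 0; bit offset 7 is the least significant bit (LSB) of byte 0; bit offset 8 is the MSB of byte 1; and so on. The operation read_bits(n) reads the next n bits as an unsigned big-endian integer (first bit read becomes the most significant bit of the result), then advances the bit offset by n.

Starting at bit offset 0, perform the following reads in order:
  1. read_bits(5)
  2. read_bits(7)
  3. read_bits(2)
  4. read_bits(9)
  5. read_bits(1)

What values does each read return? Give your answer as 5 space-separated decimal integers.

Read 1: bits[0:5] width=5 -> value=17 (bin 10001); offset now 5 = byte 0 bit 5; 19 bits remain
Read 2: bits[5:12] width=7 -> value=116 (bin 1110100); offset now 12 = byte 1 bit 4; 12 bits remain
Read 3: bits[12:14] width=2 -> value=1 (bin 01); offset now 14 = byte 1 bit 6; 10 bits remain
Read 4: bits[14:23] width=9 -> value=448 (bin 111000000); offset now 23 = byte 2 bit 7; 1 bits remain
Read 5: bits[23:24] width=1 -> value=0 (bin 0); offset now 24 = byte 3 bit 0; 0 bits remain

Answer: 17 116 1 448 0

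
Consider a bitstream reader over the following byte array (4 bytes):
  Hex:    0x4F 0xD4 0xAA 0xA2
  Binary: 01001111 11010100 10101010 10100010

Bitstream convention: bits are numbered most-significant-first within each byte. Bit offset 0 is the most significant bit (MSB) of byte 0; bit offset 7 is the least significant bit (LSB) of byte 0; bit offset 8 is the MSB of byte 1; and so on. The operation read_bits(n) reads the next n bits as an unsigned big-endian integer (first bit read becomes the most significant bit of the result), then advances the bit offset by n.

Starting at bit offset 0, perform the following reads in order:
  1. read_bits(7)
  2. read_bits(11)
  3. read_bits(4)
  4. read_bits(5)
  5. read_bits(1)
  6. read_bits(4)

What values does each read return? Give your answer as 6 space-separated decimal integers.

Read 1: bits[0:7] width=7 -> value=39 (bin 0100111); offset now 7 = byte 0 bit 7; 25 bits remain
Read 2: bits[7:18] width=11 -> value=1874 (bin 11101010010); offset now 18 = byte 2 bit 2; 14 bits remain
Read 3: bits[18:22] width=4 -> value=10 (bin 1010); offset now 22 = byte 2 bit 6; 10 bits remain
Read 4: bits[22:27] width=5 -> value=21 (bin 10101); offset now 27 = byte 3 bit 3; 5 bits remain
Read 5: bits[27:28] width=1 -> value=0 (bin 0); offset now 28 = byte 3 bit 4; 4 bits remain
Read 6: bits[28:32] width=4 -> value=2 (bin 0010); offset now 32 = byte 4 bit 0; 0 bits remain

Answer: 39 1874 10 21 0 2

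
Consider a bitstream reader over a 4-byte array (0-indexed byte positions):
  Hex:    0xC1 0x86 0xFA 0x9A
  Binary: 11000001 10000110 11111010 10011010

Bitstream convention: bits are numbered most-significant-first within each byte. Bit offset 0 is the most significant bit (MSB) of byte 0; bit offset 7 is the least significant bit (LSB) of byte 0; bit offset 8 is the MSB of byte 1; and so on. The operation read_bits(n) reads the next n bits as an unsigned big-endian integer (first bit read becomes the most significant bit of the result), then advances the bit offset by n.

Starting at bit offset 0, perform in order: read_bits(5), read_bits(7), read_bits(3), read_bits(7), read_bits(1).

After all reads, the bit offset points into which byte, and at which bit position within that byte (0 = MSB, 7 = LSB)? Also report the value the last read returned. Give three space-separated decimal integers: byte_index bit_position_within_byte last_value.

Answer: 2 7 1

Derivation:
Read 1: bits[0:5] width=5 -> value=24 (bin 11000); offset now 5 = byte 0 bit 5; 27 bits remain
Read 2: bits[5:12] width=7 -> value=24 (bin 0011000); offset now 12 = byte 1 bit 4; 20 bits remain
Read 3: bits[12:15] width=3 -> value=3 (bin 011); offset now 15 = byte 1 bit 7; 17 bits remain
Read 4: bits[15:22] width=7 -> value=62 (bin 0111110); offset now 22 = byte 2 bit 6; 10 bits remain
Read 5: bits[22:23] width=1 -> value=1 (bin 1); offset now 23 = byte 2 bit 7; 9 bits remain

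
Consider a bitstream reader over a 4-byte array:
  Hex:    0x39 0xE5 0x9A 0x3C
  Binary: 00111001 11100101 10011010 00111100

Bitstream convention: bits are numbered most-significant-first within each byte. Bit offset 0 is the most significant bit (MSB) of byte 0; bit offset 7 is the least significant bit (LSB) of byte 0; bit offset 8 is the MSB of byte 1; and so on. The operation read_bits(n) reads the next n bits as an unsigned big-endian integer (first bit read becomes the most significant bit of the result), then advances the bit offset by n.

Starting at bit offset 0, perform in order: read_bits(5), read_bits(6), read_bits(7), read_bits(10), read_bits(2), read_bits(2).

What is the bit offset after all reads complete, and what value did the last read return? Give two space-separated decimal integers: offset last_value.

Read 1: bits[0:5] width=5 -> value=7 (bin 00111); offset now 5 = byte 0 bit 5; 27 bits remain
Read 2: bits[5:11] width=6 -> value=15 (bin 001111); offset now 11 = byte 1 bit 3; 21 bits remain
Read 3: bits[11:18] width=7 -> value=22 (bin 0010110); offset now 18 = byte 2 bit 2; 14 bits remain
Read 4: bits[18:28] width=10 -> value=419 (bin 0110100011); offset now 28 = byte 3 bit 4; 4 bits remain
Read 5: bits[28:30] width=2 -> value=3 (bin 11); offset now 30 = byte 3 bit 6; 2 bits remain
Read 6: bits[30:32] width=2 -> value=0 (bin 00); offset now 32 = byte 4 bit 0; 0 bits remain

Answer: 32 0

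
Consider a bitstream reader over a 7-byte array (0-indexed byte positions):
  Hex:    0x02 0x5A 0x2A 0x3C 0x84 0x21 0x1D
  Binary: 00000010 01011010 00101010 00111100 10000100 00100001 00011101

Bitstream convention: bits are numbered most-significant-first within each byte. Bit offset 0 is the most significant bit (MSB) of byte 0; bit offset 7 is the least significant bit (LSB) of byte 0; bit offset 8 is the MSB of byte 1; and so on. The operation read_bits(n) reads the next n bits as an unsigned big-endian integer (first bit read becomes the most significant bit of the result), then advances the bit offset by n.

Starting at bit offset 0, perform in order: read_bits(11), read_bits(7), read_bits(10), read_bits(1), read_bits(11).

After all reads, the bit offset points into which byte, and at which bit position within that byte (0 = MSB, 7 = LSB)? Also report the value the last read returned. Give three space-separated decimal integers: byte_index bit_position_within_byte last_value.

Answer: 5 0 1156

Derivation:
Read 1: bits[0:11] width=11 -> value=18 (bin 00000010010); offset now 11 = byte 1 bit 3; 45 bits remain
Read 2: bits[11:18] width=7 -> value=104 (bin 1101000); offset now 18 = byte 2 bit 2; 38 bits remain
Read 3: bits[18:28] width=10 -> value=675 (bin 1010100011); offset now 28 = byte 3 bit 4; 28 bits remain
Read 4: bits[28:29] width=1 -> value=1 (bin 1); offset now 29 = byte 3 bit 5; 27 bits remain
Read 5: bits[29:40] width=11 -> value=1156 (bin 10010000100); offset now 40 = byte 5 bit 0; 16 bits remain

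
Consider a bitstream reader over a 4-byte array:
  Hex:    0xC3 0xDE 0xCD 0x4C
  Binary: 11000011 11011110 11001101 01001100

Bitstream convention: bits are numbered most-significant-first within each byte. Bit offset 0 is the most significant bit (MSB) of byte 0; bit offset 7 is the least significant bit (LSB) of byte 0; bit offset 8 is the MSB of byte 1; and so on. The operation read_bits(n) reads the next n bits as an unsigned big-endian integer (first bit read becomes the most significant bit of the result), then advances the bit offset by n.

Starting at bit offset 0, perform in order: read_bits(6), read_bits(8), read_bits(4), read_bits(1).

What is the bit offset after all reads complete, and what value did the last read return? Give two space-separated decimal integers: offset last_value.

Read 1: bits[0:6] width=6 -> value=48 (bin 110000); offset now 6 = byte 0 bit 6; 26 bits remain
Read 2: bits[6:14] width=8 -> value=247 (bin 11110111); offset now 14 = byte 1 bit 6; 18 bits remain
Read 3: bits[14:18] width=4 -> value=11 (bin 1011); offset now 18 = byte 2 bit 2; 14 bits remain
Read 4: bits[18:19] width=1 -> value=0 (bin 0); offset now 19 = byte 2 bit 3; 13 bits remain

Answer: 19 0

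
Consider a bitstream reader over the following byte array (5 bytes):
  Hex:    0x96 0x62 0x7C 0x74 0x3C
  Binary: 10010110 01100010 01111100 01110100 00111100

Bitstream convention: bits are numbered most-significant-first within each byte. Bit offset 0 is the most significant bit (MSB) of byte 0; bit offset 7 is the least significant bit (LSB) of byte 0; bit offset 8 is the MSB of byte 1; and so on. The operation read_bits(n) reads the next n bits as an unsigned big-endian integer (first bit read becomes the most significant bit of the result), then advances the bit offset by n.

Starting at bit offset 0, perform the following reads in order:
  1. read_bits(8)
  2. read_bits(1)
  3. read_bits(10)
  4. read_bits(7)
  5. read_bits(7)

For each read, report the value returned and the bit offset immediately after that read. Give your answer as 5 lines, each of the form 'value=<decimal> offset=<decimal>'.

Read 1: bits[0:8] width=8 -> value=150 (bin 10010110); offset now 8 = byte 1 bit 0; 32 bits remain
Read 2: bits[8:9] width=1 -> value=0 (bin 0); offset now 9 = byte 1 bit 1; 31 bits remain
Read 3: bits[9:19] width=10 -> value=787 (bin 1100010011); offset now 19 = byte 2 bit 3; 21 bits remain
Read 4: bits[19:26] width=7 -> value=113 (bin 1110001); offset now 26 = byte 3 bit 2; 14 bits remain
Read 5: bits[26:33] width=7 -> value=104 (bin 1101000); offset now 33 = byte 4 bit 1; 7 bits remain

Answer: value=150 offset=8
value=0 offset=9
value=787 offset=19
value=113 offset=26
value=104 offset=33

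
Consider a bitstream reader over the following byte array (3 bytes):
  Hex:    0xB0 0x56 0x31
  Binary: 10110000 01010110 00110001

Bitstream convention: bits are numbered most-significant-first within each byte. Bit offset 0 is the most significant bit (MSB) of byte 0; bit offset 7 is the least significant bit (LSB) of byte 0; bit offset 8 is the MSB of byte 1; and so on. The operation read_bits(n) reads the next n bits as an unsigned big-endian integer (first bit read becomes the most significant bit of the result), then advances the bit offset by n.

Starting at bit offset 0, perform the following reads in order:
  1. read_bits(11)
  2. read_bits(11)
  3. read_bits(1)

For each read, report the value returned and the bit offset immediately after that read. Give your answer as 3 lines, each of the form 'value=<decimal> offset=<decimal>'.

Answer: value=1410 offset=11
value=1420 offset=22
value=0 offset=23

Derivation:
Read 1: bits[0:11] width=11 -> value=1410 (bin 10110000010); offset now 11 = byte 1 bit 3; 13 bits remain
Read 2: bits[11:22] width=11 -> value=1420 (bin 10110001100); offset now 22 = byte 2 bit 6; 2 bits remain
Read 3: bits[22:23] width=1 -> value=0 (bin 0); offset now 23 = byte 2 bit 7; 1 bits remain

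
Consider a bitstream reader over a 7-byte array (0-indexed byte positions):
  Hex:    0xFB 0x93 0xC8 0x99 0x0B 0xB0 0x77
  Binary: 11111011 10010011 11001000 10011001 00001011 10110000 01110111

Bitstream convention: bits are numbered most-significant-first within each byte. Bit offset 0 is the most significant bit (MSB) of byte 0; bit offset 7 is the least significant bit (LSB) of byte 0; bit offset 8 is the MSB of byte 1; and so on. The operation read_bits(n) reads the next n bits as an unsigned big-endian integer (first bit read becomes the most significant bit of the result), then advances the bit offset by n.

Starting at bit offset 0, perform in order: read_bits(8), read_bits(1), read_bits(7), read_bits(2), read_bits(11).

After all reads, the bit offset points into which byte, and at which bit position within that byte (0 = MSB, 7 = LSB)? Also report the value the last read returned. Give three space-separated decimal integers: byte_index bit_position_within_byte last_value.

Answer: 3 5 275

Derivation:
Read 1: bits[0:8] width=8 -> value=251 (bin 11111011); offset now 8 = byte 1 bit 0; 48 bits remain
Read 2: bits[8:9] width=1 -> value=1 (bin 1); offset now 9 = byte 1 bit 1; 47 bits remain
Read 3: bits[9:16] width=7 -> value=19 (bin 0010011); offset now 16 = byte 2 bit 0; 40 bits remain
Read 4: bits[16:18] width=2 -> value=3 (bin 11); offset now 18 = byte 2 bit 2; 38 bits remain
Read 5: bits[18:29] width=11 -> value=275 (bin 00100010011); offset now 29 = byte 3 bit 5; 27 bits remain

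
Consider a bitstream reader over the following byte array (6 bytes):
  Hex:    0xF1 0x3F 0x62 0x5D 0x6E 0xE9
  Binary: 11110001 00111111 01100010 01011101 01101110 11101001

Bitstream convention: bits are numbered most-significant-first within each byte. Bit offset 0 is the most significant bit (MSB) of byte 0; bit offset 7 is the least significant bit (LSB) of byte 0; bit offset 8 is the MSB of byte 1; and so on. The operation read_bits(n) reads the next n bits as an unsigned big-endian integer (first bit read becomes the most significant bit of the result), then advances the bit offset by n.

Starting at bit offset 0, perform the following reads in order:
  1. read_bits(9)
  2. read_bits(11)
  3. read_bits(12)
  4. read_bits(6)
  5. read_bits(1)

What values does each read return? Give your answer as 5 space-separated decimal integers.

Read 1: bits[0:9] width=9 -> value=482 (bin 111100010); offset now 9 = byte 1 bit 1; 39 bits remain
Read 2: bits[9:20] width=11 -> value=1014 (bin 01111110110); offset now 20 = byte 2 bit 4; 28 bits remain
Read 3: bits[20:32] width=12 -> value=605 (bin 001001011101); offset now 32 = byte 4 bit 0; 16 bits remain
Read 4: bits[32:38] width=6 -> value=27 (bin 011011); offset now 38 = byte 4 bit 6; 10 bits remain
Read 5: bits[38:39] width=1 -> value=1 (bin 1); offset now 39 = byte 4 bit 7; 9 bits remain

Answer: 482 1014 605 27 1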